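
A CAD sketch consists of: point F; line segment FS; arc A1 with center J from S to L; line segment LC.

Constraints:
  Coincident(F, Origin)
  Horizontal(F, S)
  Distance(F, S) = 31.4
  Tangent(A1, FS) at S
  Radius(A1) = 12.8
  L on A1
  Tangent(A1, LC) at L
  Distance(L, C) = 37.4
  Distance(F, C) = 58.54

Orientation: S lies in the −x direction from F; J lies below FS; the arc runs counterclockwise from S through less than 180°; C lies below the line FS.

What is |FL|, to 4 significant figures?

46.69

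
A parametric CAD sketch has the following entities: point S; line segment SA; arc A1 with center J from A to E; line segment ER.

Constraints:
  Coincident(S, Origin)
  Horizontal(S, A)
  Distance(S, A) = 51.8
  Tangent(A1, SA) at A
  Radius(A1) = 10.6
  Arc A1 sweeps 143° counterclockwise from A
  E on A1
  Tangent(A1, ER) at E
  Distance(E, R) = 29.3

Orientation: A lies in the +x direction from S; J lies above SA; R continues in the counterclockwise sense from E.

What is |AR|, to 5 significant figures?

40.454

On A1, A sits at bearing -90° from J; a 143° counterclockwise sweep puts E at bearing 53°, so E = J + 10.6·(cos 53°, sin 53°) = (58.179, 19.066). A1 meets ER tangentially, so JE is at right angles to ER, so ER runs along (−sin 53°, cos 53°); with |ER| = 29.3, R = (34.779, 36.699). Then |AR| = |R − A| = 40.454.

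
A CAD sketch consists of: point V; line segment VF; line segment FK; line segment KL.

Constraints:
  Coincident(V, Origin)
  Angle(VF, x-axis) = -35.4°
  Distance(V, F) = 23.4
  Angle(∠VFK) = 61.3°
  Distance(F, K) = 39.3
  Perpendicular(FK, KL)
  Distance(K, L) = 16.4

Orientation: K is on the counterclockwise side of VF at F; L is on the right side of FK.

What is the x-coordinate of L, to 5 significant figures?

39.947

V is at the origin; VF runs at -35.4° with length 23.4, so F = 23.4·(cos -35.4°, sin -35.4°) = (19.074, -13.555). ∠VFK = 61.3°, so FK runs at -35.4° + (180° − 61.3°) = 83.300° from the x-axis; with |FK| = 39.3, K = F + 39.3·(cos 83.300°, sin 83.300°) = (23.659, 25.476). FK is perpendicular to KL; with |KL| = 16.4 on the right of FK, L = K + 16.4·(0.99317, -0.11667) = (39.947, 23.563). So L.x = 39.947.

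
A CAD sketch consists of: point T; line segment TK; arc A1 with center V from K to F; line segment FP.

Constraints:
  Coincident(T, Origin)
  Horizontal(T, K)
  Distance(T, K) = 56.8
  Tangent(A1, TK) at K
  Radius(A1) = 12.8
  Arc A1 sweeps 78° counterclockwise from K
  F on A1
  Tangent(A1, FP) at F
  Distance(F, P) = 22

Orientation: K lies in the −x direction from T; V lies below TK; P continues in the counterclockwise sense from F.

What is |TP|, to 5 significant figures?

80.390

T is at the origin; T and K share the same y with |TK| = 56.8 and K on the −x side, so K = (-56.800, 0.0000). Tangency of A1 to TK means the radius VK is perpendicular to TK, so V = K + (0, -12.8) = (-56.800, -12.800). On A1, K sits at bearing 90° from V; a 78° counterclockwise sweep puts F at bearing 168°, so F = V + 12.8·(cos 168°, sin 168°) = (-69.320, -10.139). A1 meets FP tangentially, so VF is at right angles to FP, so FP runs along (−sin 168°, cos 168°); with |FP| = 22.0, P = (-73.894, -31.658). Then |TP| = |P − T| = 80.390.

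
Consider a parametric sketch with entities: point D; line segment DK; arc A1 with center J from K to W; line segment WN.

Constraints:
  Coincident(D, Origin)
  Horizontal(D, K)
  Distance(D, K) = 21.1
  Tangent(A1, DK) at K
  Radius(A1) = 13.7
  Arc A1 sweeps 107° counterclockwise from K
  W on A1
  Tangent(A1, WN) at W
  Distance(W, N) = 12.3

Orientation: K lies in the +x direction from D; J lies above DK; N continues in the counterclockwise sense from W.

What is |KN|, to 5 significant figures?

30.963

D is at the origin; DK is horizontal with |DK| = 21.1 and K on the +x side, so K = (21.100, 0.0000). A1 meets DK tangentially, so JK is at right angles to DK, so J = K + (0, 13.7) = (21.100, 13.700). On A1, K sits at bearing -90° from J; a 107° counterclockwise sweep puts W at bearing 17°, so W = J + 13.7·(cos 17°, sin 17°) = (34.201, 17.705). Since A1 is tangent to WN there, JW ⟂ WN, so WN runs along (−sin 17°, cos 17°); with |WN| = 12.3, N = (30.605, 29.468). Then |KN| = |N − K| = 30.963.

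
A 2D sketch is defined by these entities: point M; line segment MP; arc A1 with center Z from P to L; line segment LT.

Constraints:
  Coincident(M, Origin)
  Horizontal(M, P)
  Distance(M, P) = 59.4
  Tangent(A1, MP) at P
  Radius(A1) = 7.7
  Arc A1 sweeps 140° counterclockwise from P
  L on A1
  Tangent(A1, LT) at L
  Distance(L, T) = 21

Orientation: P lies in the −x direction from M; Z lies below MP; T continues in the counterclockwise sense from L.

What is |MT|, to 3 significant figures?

55.3

M is at the origin; MP is horizontal with |MP| = 59.4 and P on the −x side, so P = (-59.4, 0.00). The tangent condition forces ZP to be normal to MP, so Z = P + (0, -7.7) = (-59.4, -7.70). On A1, P sits at bearing 90° from Z; a 140° counterclockwise sweep puts L at bearing 230°, so L = Z + 7.7·(cos 230°, sin 230°) = (-64.3, -13.6). Tangency of A1 to LT means the radius ZL is perpendicular to LT, so LT runs along (−sin 230°, cos 230°); with |LT| = 21.0, T = (-48.3, -27.1). Then |MT| = |T − M| = 55.3.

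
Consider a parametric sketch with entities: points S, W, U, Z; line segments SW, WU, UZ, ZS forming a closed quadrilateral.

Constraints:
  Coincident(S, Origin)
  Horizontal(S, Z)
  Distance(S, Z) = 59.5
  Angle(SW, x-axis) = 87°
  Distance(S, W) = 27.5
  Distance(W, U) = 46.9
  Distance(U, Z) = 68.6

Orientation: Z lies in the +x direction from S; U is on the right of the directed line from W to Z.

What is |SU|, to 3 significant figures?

19.9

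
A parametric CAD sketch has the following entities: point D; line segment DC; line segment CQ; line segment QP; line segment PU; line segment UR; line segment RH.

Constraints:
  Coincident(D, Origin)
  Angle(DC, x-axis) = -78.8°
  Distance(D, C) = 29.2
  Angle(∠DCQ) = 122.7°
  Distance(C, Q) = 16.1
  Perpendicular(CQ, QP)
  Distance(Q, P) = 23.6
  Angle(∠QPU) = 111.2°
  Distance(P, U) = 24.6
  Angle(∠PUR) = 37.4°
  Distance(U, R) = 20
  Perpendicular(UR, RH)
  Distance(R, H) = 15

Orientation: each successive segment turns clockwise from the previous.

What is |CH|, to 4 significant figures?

28.44

D is at the origin; DC runs at -78.8° with length 29.2, so C = (5.672, -28.64). ∠DCQ = 122.7° gives CQ at -136.1° from the x-axis; with |CQ| = 16.1, Q = (-5.929, -39.81). CQ ⟂ QP, so QP runs at 133.9°; with |QP| = 23.6, P = (-22.29, -22.80). ∠QPU = 111.2° gives PU at 65.10° from the x-axis; with |PU| = 24.6, U = (-11.94, -0.4894). ∠PUR = 37.4° gives UR at -77.50° from the x-axis; with |UR| = 20.0, R = (-7.607, -20.02). The perpendicularity gives RH at right angles to UR, so RH runs at -167.5°; with |RH| = 15.0, H = (-22.25, -23.26). Then |CH| = |H − C| = 28.44.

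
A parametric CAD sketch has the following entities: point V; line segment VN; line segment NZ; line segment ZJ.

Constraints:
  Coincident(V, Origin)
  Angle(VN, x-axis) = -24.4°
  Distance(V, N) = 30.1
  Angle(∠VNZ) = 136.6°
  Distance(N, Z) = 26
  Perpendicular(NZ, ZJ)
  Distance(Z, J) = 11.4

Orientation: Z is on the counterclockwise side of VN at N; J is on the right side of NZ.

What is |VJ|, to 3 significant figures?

57.6

V is at the origin; VN runs at -24.4° with length 30.1, so N = 30.1·(cos -24.4°, sin -24.4°) = (27.4, -12.4). ∠VNZ = 136.6°, so NZ runs at -24.4° + (180° − 136.6°) = 19.0° from the x-axis; with |NZ| = 26.0, Z = N + 26.0·(cos 19.0°, sin 19.0°) = (52.0, -3.97). NZ ⟂ ZJ; with |ZJ| = 11.4 on the right of NZ, J = Z + 11.4·(0.326, -0.946) = (55.7, -14.7). Then |VJ| = |J − V| = 57.6.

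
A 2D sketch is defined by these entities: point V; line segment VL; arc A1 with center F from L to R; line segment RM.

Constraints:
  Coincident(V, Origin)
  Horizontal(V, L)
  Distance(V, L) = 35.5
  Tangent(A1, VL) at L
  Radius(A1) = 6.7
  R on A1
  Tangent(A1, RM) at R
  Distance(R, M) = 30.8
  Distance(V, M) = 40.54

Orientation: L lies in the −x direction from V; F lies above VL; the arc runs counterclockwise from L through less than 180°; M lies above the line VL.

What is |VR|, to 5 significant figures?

29.451

Checks: |FL| = 6.700 ✓; |FR| = 6.700 ✓; ∠(FR, RM) = 90.00° ✓; |RM| = 30.80 ✓; |VM| = 40.54 ✓.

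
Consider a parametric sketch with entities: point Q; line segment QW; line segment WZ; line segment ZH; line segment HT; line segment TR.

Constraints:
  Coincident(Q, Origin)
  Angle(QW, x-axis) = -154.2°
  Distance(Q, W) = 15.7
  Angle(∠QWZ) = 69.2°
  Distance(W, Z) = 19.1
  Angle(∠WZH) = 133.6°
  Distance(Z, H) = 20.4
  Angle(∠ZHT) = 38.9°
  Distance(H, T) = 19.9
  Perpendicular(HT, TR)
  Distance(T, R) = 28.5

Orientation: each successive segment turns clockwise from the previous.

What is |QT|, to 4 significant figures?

8.251

Q is at the origin; QW runs at -154.2° with length 15.7, so W = (-14.14, -6.833). ∠QWZ = 69.2° gives WZ at 95.00° from the x-axis; with |WZ| = 19.1, Z = (-15.80, 12.19). ∠WZH = 133.6° gives ZH at 48.60° from the x-axis; with |ZH| = 20.4, H = (-2.309, 27.50). ∠ZHT = 38.9° gives HT at -92.50° from the x-axis; with |HT| = 19.9, T = (-3.177, 7.615). Then |QT| = |T − Q| = 8.251.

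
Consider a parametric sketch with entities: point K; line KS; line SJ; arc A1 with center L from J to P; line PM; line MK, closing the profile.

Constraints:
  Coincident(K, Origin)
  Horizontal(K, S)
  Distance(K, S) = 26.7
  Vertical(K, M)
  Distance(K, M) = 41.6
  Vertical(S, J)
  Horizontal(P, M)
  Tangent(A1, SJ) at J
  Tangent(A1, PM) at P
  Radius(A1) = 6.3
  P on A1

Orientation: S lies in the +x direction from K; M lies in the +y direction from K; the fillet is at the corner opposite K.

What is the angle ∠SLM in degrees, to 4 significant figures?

117.3°

K is at the origin; KS is horizontal with |KS| = 26.7 and S on the +x side, so S = (26.70, 0.000). KM is vertical with |KM| = 41.6 and M on the +y side, so M = (0.000, 41.60). The virtual corner opposite K is at (26.70, 41.60). Tangency of A1 to SJ means the radius LJ is perpendicular to SJ and since A1 is tangent to PM there, LP ⟂ PM, with radius 6.3, so the center L sits 6.3 in from both sides at L = (20.40, 35.30). Then cos ∠SLM = LS·LM / (|LS||LM|), giving 117.3°.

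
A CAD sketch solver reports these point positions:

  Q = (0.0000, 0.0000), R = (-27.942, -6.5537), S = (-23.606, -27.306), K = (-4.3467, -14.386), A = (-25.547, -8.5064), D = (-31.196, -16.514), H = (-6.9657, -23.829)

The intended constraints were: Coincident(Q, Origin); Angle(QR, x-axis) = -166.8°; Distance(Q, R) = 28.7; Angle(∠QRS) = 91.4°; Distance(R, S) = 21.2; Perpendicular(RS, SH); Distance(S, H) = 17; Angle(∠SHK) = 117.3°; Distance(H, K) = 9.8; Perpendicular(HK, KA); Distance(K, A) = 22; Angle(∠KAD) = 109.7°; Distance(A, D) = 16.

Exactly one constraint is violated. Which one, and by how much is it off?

Distance(A, D) = 16 — off by 6.20.

Q = (0.00, 0.00) ✓; QR at -166.8° ✓; |QR| = 28.70 ✓; ∠QRS = 91.40° ✓; |RS| = 21.20 ✓; ∠(RS, SH) = 90.00° ✓; |SH| = 17.00 ✓; ∠SHK = 117.3° ✓; |HK| = 9.799 ✓; ∠(HK, KA) = 90.00° ✓; |KA| = 22.00 ✓; ∠KAD = 109.7° ✓; |AD| = 9.800 ✗.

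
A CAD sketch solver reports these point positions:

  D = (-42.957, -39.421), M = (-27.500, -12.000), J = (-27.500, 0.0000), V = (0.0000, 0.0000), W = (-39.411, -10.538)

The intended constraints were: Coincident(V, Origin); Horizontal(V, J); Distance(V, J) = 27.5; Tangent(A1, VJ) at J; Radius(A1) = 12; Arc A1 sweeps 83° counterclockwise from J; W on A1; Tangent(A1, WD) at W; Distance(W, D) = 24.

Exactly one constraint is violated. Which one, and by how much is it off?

Distance(W, D) = 24 — off by 5.10.

V = (0.00, 0.00) ✓; V.y = 0.00, J.y = 0.00 ✓; |VJ| = 27.50 ✓; ∠(MJ, JV) = 90.00° ✓; |MJ| = 12.00 ✓; bearing(M→W) − bearing(M→J) = 83.00° ✓; |MW| = 12.00 ✓; ∠(MW, WD) = 90.00° ✓; |WD| = 29.10 ✗.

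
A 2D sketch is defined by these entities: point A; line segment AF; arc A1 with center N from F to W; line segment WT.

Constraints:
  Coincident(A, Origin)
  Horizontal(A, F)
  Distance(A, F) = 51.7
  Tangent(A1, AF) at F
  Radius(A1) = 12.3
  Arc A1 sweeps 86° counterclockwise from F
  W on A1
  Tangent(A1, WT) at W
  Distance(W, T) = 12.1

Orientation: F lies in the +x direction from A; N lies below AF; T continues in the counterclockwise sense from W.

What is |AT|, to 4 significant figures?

45.19

A is at the origin; A and F share the same y with |AF| = 51.7 and F on the +x side, so F = (51.70, 0.000). Tangency of A1 to AF means the radius NF is perpendicular to AF, so N = F + (0, -12.3) = (51.70, -12.30). On A1, F sits at bearing 90° from N; an 86° counterclockwise sweep puts W at bearing 176°, so W = N + 12.3·(cos 176°, sin 176°) = (39.43, -11.44). The tangent condition forces NW to be normal to WT, so WT runs along (−sin 176°, cos 176°); with |WT| = 12.1, T = (38.59, -23.51). Then |AT| = |T − A| = 45.19.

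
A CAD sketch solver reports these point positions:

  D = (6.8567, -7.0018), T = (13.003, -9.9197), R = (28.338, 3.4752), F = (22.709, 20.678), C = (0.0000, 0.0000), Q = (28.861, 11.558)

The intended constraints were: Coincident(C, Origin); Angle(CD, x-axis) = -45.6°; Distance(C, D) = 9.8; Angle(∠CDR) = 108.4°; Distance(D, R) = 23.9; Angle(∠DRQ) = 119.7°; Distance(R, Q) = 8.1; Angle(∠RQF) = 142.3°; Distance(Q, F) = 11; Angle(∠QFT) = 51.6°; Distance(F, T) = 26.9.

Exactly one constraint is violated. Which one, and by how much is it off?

Distance(F, T) = 26.9 — off by 5.20.

C = (0.00, 0.00) ✓; CD at -45.60° ✓; |CD| = 9.800 ✓; ∠CDR = 108.4° ✓; |DR| = 23.90 ✓; ∠DRQ = 119.7° ✓; |RQ| = 8.100 ✓; ∠RQF = 142.3° ✓; |QF| = 11.00 ✓; ∠QFT = 51.60° ✓; |FT| = 32.10 ✗.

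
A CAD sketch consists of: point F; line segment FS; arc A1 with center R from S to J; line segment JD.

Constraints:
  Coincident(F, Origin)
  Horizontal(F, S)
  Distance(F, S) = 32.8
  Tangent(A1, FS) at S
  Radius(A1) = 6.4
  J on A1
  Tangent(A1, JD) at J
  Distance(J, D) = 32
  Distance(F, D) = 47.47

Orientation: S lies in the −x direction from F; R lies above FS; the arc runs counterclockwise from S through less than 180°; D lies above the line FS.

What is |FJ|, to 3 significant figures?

27.2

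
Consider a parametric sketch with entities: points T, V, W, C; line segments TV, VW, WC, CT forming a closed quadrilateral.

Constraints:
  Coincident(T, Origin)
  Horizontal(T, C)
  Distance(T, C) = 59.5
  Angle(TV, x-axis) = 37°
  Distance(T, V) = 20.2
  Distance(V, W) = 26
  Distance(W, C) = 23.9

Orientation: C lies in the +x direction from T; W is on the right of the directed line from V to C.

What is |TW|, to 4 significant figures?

36.33

Checks: |VW| = 26.00 ✓; |WC| = 23.90 ✓.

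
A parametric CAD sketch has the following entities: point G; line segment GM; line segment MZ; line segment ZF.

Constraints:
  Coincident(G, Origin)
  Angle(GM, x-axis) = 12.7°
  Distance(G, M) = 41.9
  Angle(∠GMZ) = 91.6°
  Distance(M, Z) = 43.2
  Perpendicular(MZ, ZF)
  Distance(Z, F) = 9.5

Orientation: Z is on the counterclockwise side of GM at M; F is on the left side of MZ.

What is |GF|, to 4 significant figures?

54.93

G is at the origin; GM runs at 12.7° with length 41.9, so M = 41.9·(cos 12.7°, sin 12.7°) = (40.87, 9.212). ∠GMZ = 91.6°, so MZ runs at 12.7° + (180° − 91.6°) = 101.1° from the x-axis; with |MZ| = 43.2, Z = M + 43.2·(cos 101.1°, sin 101.1°) = (32.56, 51.60). The perpendicularity gives ZF at right angles to MZ; with |ZF| = 9.5 on the left of MZ, F = Z + 9.5·(-0.9813, -0.1925) = (23.24, 49.77). Then |GF| = |F − G| = 54.93.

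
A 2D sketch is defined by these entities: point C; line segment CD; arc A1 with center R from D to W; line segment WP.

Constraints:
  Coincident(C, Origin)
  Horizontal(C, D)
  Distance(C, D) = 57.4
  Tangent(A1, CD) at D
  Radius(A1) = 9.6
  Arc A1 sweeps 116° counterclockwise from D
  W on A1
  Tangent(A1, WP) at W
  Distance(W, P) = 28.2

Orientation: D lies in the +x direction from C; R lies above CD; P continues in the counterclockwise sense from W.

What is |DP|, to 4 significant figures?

39.33

C is at the origin; C and D share the same y with |CD| = 57.4 and D on the +x side, so D = (57.40, 0.000). The tangent condition forces RD to be normal to CD, so R = D + (0, 9.6) = (57.40, 9.600). On A1, D sits at bearing -90° from R; a 116° counterclockwise sweep puts W at bearing 26°, so W = R + 9.6·(cos 26°, sin 26°) = (66.03, 13.81). Tangency of A1 to WP means the radius RW is perpendicular to WP, so WP runs along (−sin 26°, cos 26°); with |WP| = 28.2, P = (53.67, 39.15). Then |DP| = |P − D| = 39.33.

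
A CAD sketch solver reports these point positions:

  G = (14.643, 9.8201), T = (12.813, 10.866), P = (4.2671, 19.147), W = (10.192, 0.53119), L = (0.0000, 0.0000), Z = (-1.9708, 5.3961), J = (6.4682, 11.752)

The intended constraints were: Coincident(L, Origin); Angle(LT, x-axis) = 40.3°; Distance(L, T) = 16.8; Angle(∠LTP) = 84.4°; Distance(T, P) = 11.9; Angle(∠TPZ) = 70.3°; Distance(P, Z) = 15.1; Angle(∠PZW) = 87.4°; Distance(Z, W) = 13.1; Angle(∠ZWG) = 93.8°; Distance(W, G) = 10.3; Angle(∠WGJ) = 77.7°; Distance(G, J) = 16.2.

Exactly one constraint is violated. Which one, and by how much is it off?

Distance(G, J) = 16.2 — off by 7.80.

L = (0.00, 0.00) ✓; LT at 40.30° ✓; |LT| = 16.80 ✓; ∠LTP = 84.40° ✓; |TP| = 11.90 ✓; ∠TPZ = 70.30° ✓; |PZ| = 15.10 ✓; ∠PZW = 87.40° ✓; |ZW| = 13.10 ✓; ∠ZWG = 93.80° ✓; |WG| = 10.30 ✓; ∠WGJ = 77.69° ✓; |GJ| = 8.400 ✗.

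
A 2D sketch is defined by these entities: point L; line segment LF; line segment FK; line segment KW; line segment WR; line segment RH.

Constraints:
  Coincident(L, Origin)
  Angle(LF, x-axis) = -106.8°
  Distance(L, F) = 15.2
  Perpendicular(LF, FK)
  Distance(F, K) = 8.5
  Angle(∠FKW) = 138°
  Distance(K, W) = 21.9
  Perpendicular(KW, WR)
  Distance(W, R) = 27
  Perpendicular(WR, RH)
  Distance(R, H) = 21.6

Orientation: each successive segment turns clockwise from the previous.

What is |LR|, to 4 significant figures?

20.64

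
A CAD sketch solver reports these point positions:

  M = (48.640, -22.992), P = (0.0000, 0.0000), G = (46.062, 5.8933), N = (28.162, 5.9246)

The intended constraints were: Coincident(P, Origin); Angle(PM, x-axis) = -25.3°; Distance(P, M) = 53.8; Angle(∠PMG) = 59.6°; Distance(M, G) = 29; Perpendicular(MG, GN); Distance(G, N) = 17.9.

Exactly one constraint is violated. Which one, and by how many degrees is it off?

Perpendicular(MG, GN) — off by 5.20°.

P = (0.00, 0.00) ✓; PM at -25.30° ✓; |PM| = 53.80 ✓; ∠PMG = 59.60° ✓; |MG| = 29.00 ✓; ∠(MG, GN) = 84.80° ✗; |GN| = 17.90 ✓.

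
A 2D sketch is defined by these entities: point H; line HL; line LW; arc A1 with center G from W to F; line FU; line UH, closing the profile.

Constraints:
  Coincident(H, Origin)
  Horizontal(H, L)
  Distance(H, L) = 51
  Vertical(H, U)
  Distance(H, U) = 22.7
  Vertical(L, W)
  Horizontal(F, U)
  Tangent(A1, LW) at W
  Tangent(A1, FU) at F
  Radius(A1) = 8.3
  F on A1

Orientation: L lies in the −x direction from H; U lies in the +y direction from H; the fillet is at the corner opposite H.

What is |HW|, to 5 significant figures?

52.994

The virtual corner opposite H is at (-51.000, 22.700). Since A1 is tangent to LW there, GW ⟂ LW and the tangent condition forces GF to be normal to FU, with radius 8.3, so the center G sits 8.3 in from both sides at G = (-42.700, 14.400). That places the tangent points at W = (-51.000, 14.400) on LW and F = (-42.700, 22.700) on FU. Then |HW| = |W − H| = 52.994.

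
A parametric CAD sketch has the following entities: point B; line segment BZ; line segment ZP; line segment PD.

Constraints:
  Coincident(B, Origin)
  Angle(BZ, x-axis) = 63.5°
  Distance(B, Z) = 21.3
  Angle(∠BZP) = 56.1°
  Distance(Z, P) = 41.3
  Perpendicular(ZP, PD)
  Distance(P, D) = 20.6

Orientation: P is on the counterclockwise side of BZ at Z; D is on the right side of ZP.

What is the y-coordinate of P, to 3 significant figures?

13.7

B is at the origin; BZ runs at 63.5° with length 21.3, so Z = 21.3·(cos 63.5°, sin 63.5°) = (9.50, 19.1). ∠BZP = 56.1°, so ZP runs at 63.5° + (180° − 56.1°) = 187° from the x-axis; with |ZP| = 41.3, P = Z + 41.3·(cos 187°, sin 187°) = (-31.5, 13.7). So P.y = 13.7.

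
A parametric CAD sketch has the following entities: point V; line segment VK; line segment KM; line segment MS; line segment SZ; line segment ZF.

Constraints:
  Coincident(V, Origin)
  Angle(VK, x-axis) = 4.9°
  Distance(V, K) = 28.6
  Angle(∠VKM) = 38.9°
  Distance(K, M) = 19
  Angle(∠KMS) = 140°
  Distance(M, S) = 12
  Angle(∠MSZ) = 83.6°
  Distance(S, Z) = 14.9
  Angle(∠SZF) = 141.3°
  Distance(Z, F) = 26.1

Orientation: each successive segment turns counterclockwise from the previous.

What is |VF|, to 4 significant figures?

30.94

V is at the origin; VK runs at 4.9° with length 28.6, so K = (28.50, 2.443). ∠VKM = 38.9° gives KM at 146.0° from the x-axis; with |KM| = 19.0, M = (12.74, 13.07). ∠KMS = 140.0° gives MS at -174.0° from the x-axis; with |MS| = 12.0, S = (0.8095, 11.81). ∠MSZ = 83.6° gives SZ at -77.60° from the x-axis; with |SZ| = 14.9, Z = (4.009, -2.739). ∠SZF = 141.3° gives ZF at -38.90° from the x-axis; with |ZF| = 26.1, F = (24.32, -19.13). Then |VF| = |F − V| = 30.94.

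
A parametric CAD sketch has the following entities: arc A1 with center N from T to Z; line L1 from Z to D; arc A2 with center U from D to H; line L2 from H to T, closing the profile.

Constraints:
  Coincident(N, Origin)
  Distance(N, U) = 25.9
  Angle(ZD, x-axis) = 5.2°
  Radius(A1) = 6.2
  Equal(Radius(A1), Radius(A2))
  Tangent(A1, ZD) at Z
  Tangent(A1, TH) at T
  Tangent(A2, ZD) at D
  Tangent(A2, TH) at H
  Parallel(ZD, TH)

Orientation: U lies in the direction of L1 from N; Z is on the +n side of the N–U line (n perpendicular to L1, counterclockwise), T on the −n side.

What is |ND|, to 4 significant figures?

26.63

The slot axis is L1's direction at 5.2°, so u = (cos 5.2°, sin 5.2°) = (0.9959, 0.09063) and n = (−sin 5.2°, cos 5.2°) = (-0.09063, 0.9959). N is at the origin and U lies 25.9 along u from N, so U = 25.9·u = (25.79, 2.347). Tangency of A1 to both parallel lines with radius 6.2 puts Z and T at N ± 6.2·n: Z = (-0.5619, 6.174), T = (0.5619, -6.174). Equal radii place D and H the same way about U: D = U + 6.2·n = (25.23, 8.522), H = U − 6.2·n = (26.36, -3.827). Then |ND| = |D − N| = 26.63.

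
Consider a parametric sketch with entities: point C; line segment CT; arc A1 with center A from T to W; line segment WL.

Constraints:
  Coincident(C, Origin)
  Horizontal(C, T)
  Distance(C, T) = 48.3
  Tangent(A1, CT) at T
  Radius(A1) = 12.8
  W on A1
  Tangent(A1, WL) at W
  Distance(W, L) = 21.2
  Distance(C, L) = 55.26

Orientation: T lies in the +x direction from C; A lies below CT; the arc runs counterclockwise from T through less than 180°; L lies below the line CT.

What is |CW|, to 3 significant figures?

39.4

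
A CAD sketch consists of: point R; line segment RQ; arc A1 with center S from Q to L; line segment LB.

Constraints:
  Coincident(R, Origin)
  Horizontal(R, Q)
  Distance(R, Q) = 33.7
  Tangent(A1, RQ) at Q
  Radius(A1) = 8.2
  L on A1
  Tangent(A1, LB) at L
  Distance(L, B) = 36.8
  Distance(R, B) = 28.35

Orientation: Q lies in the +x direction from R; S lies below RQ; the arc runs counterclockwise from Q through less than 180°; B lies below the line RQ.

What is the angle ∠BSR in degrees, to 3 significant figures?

45.9°

Checks: |SL| = 8.200 ✓; ∠(SL, LB) = 90.00° ✓; |LB| = 36.80 ✓; |RB| = 28.35 ✓.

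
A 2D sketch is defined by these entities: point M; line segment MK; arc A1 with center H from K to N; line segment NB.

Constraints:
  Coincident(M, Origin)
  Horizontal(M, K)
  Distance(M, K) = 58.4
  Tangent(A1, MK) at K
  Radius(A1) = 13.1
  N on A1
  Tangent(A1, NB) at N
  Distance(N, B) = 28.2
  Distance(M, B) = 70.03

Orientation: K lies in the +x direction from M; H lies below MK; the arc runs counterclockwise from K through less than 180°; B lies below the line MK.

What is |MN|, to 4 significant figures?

49.00

Checks: |HN| = 13.10 ✓; ∠(HN, NB) = 90.00° ✓; |NB| = 28.20 ✓; |MB| = 70.03 ✓.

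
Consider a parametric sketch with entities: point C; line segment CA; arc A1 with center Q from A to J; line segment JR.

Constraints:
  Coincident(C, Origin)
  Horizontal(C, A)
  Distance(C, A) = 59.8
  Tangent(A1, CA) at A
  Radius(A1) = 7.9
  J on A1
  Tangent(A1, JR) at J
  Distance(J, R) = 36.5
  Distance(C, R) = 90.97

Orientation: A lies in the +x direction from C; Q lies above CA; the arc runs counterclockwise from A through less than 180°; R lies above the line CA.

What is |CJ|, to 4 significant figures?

67.03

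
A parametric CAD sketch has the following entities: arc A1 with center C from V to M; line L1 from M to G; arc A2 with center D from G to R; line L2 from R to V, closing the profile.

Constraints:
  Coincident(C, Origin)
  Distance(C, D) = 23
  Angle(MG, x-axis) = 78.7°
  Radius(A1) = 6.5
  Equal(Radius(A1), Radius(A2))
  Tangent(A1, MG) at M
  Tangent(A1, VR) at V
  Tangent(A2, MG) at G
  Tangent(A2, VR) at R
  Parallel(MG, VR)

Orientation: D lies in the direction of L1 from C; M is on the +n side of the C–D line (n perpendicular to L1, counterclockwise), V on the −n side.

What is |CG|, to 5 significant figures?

23.901

Tangency of A1 to both parallel lines with radius 6.5 puts M and V at C ± 6.5·n: M = (-6.3740, 1.2736), V = (6.3740, -1.2736). Equal radii place G and R the same way about D: G = D + 6.5·n = (-1.8672, 23.828), R = D − 6.5·n = (10.881, 21.280). Then |CG| = |G − C| = 23.901.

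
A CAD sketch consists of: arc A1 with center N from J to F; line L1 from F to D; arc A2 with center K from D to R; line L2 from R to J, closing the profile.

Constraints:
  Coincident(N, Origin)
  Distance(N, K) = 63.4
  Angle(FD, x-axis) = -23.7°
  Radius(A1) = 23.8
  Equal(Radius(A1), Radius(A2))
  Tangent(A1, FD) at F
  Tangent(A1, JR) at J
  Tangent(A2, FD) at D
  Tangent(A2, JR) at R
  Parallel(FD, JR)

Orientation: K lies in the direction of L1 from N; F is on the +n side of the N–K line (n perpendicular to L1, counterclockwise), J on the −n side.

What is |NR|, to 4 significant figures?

67.72

The slot axis is L1's direction at -23.7°, so u = (cos -23.7°, sin -23.7°) = (0.9157, -0.4019) and n = (−sin -23.7°, cos -23.7°) = (0.4019, 0.9157). N is at the origin and K lies 63.4 along u from N, so K = 63.4·u = (58.05, -25.48). Tangency of A1 to both parallel lines with radius 23.8 puts F and J at N ± 23.8·n: F = (9.566, 21.79), J = (-9.566, -21.79). Equal radii place D and R the same way about K: D = K + 23.8·n = (67.62, -3.691), R = K − 23.8·n = (48.49, -47.28). Then |NR| = |R − N| = 67.72.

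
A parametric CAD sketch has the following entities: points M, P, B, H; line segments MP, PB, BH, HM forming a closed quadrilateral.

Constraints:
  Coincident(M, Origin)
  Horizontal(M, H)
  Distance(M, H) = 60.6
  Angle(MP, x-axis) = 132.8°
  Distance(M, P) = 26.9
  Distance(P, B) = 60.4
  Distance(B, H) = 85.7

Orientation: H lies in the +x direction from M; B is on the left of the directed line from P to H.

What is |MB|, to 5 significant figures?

72.535

Checks: |PB| = 60.40 ✓; |BH| = 85.70 ✓.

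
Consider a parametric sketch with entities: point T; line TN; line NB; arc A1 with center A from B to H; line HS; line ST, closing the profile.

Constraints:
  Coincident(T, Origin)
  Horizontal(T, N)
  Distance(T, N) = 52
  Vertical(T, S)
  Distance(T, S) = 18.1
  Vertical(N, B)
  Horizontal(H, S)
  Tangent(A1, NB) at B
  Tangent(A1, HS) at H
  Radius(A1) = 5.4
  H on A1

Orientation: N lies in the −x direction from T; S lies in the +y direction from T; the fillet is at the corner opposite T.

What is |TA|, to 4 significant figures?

48.30

T and S share the same x with |TS| = 18.1 and S on the +y side, so S = (0.000, 18.10). The virtual corner opposite T is at (-52.00, 18.10). The tangent condition forces AB to be normal to NB and A1 meets HS tangentially, so AH is at right angles to HS, with radius 5.4, so the center A sits 5.4 in from both sides at A = (-46.60, 12.70). Then |TA| = |A − T| = 48.30.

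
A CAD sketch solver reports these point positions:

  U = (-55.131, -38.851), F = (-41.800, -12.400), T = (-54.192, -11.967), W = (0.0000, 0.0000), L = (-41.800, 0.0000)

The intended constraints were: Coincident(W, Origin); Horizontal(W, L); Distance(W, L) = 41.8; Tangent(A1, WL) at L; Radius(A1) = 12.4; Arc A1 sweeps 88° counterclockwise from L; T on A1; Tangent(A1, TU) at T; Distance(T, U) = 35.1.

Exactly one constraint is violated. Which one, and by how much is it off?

Distance(T, U) = 35.1 — off by 8.20.

W = (0.00, 0.00) ✓; W.y = 0.00, L.y = 0.00 ✓; |WL| = 41.80 ✓; ∠(FL, LW) = 90.00° ✓; |FL| = 12.40 ✓; bearing(F→T) − bearing(F→L) = 88.00° ✓; |FT| = 12.40 ✓; ∠(FT, TU) = 90.00° ✓; |TU| = 26.90 ✗.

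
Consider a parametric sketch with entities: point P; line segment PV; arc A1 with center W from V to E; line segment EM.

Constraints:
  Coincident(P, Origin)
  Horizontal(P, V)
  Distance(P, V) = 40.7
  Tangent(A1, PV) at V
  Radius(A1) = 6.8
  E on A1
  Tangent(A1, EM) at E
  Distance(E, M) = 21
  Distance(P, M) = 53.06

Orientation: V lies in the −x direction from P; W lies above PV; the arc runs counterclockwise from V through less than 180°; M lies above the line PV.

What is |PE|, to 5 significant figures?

36.151

Checks: |WE| = 6.800 ✓; ∠(WE, EM) = 90.00° ✓; |EM| = 21.00 ✓; |PM| = 53.06 ✓.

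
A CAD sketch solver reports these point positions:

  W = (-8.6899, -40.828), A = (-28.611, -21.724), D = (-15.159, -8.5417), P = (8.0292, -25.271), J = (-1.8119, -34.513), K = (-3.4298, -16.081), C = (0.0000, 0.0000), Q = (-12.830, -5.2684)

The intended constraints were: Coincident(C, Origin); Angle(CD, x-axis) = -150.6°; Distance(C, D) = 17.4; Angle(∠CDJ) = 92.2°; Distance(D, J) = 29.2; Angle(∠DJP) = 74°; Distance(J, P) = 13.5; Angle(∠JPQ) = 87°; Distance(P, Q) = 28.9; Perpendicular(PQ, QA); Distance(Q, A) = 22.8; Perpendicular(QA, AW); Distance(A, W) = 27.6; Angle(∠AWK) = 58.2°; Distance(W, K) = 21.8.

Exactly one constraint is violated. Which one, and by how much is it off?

Distance(W, K) = 21.8 — off by 3.50.

C = (0.00, 0.00) ✓; CD at -150.6° ✓; |CD| = 17.40 ✓; ∠CDJ = 92.20° ✓; |DJ| = 29.20 ✓; ∠DJP = 74.00° ✓; |JP| = 13.50 ✓; ∠JPQ = 87.00° ✓; |PQ| = 28.90 ✓; ∠(PQ, QA) = 90.00° ✓; |QA| = 22.80 ✓; ∠(QA, AW) = 90.00° ✓; |AW| = 27.60 ✓; ∠AWK = 58.20° ✓; |WK| = 25.30 ✗.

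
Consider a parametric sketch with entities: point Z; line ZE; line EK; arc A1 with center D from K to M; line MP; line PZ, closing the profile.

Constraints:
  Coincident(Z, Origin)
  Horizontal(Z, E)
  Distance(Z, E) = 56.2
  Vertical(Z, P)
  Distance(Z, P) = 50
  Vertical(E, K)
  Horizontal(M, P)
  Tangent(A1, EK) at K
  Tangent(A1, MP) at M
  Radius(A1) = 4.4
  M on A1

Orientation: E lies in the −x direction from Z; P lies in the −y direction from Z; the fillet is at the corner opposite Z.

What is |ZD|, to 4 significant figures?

69.01

Z is at the origin; ZE is horizontal with |ZE| = 56.2 and E on the −x side, so E = (-56.20, 0.000). ZP is vertical with |ZP| = 50.0 and P on the −y side, so P = (0.000, -50.00). The virtual corner opposite Z is at (-56.20, -50.00). A1 meets EK tangentially, so DK is at right angles to EK and the tangent condition forces DM to be normal to MP, with radius 4.4, so the center D sits 4.4 in from both sides at D = (-51.80, -45.60). Then |ZD| = |D − Z| = 69.01.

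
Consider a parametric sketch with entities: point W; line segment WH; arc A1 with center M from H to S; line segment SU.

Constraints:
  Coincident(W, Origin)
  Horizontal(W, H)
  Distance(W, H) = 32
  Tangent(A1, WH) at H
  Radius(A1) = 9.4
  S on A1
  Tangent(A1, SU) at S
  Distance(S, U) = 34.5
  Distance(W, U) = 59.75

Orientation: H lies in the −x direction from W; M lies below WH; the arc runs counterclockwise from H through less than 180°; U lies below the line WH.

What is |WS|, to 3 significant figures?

42.5

Checks: |MS| = 9.400 ✓; ∠(MS, SU) = 90.00° ✓; |SU| = 34.50 ✓; |WU| = 59.75 ✓.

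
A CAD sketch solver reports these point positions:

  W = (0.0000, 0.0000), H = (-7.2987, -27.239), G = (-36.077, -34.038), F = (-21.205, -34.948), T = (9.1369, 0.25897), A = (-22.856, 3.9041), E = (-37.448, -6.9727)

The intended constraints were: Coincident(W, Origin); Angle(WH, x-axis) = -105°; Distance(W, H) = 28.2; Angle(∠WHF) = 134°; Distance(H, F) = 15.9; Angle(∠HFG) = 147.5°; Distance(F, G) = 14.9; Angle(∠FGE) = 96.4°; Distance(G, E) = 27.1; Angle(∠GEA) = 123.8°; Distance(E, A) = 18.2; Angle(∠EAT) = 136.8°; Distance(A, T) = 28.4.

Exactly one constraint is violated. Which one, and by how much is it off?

Distance(A, T) = 28.4 — off by 3.80.

W = (0.00, 0.00) ✓; WH at -105.0° ✓; |WH| = 28.20 ✓; ∠WHF = 134.0° ✓; |HF| = 15.90 ✓; ∠HFG = 147.5° ✓; |FG| = 14.90 ✓; ∠FGE = 96.40° ✓; |GE| = 27.10 ✓; ∠GEA = 123.8° ✓; |EA| = 18.20 ✓; ∠EAT = 136.8° ✓; |AT| = 32.20 ✗.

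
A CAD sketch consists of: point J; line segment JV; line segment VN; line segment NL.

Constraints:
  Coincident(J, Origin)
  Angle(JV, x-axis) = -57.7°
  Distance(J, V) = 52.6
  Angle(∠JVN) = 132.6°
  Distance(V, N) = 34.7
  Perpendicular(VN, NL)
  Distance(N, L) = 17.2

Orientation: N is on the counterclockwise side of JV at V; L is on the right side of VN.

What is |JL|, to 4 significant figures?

89.83

∠JVN = 132.6°, so VN runs at -57.7° + (180° − 132.6°) = -10.30° from the x-axis; with |VN| = 34.7, N = V + 34.7·(cos -10.30°, sin -10.30°) = (62.25, -50.67). The perpendicularity gives NL at right angles to VN; with |NL| = 17.2 on the right of VN, L = N + 17.2·(-0.1788, -0.9839) = (59.17, -67.59). Then |JL| = |L − J| = 89.83.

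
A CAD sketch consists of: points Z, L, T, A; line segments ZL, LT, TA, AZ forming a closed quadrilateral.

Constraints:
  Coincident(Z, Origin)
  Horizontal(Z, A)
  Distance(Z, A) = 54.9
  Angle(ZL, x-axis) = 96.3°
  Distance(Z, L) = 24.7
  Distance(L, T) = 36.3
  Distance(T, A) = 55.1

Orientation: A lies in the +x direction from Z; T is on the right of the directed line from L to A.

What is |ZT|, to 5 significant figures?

11.602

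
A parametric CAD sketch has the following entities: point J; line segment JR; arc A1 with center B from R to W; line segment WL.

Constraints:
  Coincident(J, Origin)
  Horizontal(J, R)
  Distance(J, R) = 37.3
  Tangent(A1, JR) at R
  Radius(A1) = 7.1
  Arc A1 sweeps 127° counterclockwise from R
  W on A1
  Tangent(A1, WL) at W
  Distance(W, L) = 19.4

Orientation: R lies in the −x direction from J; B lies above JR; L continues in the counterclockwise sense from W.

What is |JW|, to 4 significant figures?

33.61

J is at the origin; JR is horizontal with |JR| = 37.3 and R on the −x side, so R = (-37.30, 0.000). Since A1 is tangent to JR there, BR ⟂ JR, so B = R + (0, 7.1) = (-37.30, 7.100). On A1, R sits at bearing -90° from B; a 127° counterclockwise sweep puts W at bearing 37°, so W = B + 7.1·(cos 37°, sin 37°) = (-31.63, 11.37). Then |JW| = |W − J| = 33.61.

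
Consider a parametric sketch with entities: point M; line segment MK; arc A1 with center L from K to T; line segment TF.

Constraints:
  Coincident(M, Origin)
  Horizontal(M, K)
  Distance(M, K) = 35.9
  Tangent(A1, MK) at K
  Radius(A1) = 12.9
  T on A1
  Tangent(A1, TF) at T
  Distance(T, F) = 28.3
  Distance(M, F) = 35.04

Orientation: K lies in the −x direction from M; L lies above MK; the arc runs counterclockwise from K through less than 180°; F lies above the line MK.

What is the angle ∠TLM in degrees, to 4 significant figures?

5.726°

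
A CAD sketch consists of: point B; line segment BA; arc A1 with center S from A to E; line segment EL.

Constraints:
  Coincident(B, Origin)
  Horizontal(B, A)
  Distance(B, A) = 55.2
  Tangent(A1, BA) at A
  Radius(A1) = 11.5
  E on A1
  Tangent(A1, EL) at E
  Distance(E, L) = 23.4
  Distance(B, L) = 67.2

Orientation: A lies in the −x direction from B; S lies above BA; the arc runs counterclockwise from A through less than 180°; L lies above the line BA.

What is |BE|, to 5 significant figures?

48.008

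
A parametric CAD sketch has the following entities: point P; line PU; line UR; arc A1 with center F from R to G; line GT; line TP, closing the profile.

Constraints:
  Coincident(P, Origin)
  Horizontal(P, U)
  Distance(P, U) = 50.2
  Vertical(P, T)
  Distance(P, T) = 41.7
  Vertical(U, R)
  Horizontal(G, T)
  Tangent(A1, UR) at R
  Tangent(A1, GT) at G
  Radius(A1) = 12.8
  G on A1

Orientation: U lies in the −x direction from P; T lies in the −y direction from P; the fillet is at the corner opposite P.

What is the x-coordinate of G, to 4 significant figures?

-37.40

The virtual corner opposite P is at (-50.20, -41.70). The tangent condition forces FR to be normal to UR and A1 meets GT tangentially, so FG is at right angles to GT, with radius 12.8, so the center F sits 12.8 in from both sides at F = (-37.40, -28.90). That places the tangent points at R = (-50.20, -28.90) on UR and G = (-37.40, -41.70) on GT. So G.x = -37.40.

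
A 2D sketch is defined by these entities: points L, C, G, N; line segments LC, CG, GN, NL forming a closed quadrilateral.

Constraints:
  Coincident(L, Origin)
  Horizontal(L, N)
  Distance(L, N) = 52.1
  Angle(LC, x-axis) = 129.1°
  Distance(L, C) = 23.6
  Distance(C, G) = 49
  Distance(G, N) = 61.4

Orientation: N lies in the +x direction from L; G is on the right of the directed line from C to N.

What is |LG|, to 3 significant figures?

29.0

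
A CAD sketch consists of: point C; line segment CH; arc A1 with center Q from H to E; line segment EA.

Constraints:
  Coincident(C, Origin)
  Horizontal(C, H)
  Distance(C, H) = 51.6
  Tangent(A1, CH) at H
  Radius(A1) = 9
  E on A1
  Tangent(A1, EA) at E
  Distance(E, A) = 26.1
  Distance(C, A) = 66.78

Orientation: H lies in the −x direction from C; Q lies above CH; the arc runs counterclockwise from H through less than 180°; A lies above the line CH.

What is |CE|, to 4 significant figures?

45.66

C is at the origin; C and H share the same y with |CH| = 51.6 and H on the −x side, so H = (-51.60, 0.000). A1 meets CH tangentially, so QH is at right angles to CH, so Q = H + (0, 9) = (-51.60, 9.000). Since QE ⟂ EA (tangency), |QA| = √(9.0² + 26.1²) = 27.61 regardless of where E sits on A1. So A lies on both circle(C, 66.78) and circle(Q, 27.61); the above-CH intersection is A = (-56.09, 36.24). E is the foot of the tangent from A: E = (-43.68, 13.28).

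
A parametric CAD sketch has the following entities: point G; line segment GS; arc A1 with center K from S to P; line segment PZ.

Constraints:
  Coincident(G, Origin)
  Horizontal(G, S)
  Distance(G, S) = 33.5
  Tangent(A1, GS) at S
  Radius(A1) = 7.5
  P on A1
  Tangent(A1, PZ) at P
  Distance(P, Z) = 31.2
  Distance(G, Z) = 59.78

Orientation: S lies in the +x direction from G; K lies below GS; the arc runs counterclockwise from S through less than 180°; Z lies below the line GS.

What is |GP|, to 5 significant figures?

30.272

Checks: |KP| = 7.500 ✓; ∠(KP, PZ) = 90.00° ✓; |PZ| = 31.20 ✓; |GZ| = 59.78 ✓.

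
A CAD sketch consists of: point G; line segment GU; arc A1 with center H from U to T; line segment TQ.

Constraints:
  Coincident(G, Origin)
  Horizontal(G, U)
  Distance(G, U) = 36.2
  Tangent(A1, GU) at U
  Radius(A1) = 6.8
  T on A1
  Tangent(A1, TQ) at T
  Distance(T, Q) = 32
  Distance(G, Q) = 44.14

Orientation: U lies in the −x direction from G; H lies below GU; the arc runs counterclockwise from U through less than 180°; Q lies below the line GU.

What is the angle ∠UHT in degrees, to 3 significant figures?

124°

Checks: ∠(HU, UG) = 90.00° ✓; |HT| = 6.800 ✓; ∠(HT, TQ) = 90.00° ✓; |TQ| = 32.00 ✓; |GQ| = 44.14 ✓.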